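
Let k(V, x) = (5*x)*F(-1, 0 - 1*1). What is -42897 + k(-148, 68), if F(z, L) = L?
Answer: -43237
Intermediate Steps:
k(V, x) = -5*x (k(V, x) = (5*x)*(0 - 1*1) = (5*x)*(0 - 1) = (5*x)*(-1) = -5*x)
-42897 + k(-148, 68) = -42897 - 5*68 = -42897 - 340 = -43237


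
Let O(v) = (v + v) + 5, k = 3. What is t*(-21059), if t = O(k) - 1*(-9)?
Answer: -421180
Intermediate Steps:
O(v) = 5 + 2*v (O(v) = 2*v + 5 = 5 + 2*v)
t = 20 (t = (5 + 2*3) - 1*(-9) = (5 + 6) + 9 = 11 + 9 = 20)
t*(-21059) = 20*(-21059) = -421180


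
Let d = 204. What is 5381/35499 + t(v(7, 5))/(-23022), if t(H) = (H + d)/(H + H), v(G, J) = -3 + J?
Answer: 81368789/544838652 ≈ 0.14934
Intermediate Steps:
t(H) = (204 + H)/(2*H) (t(H) = (H + 204)/(H + H) = (204 + H)/((2*H)) = (204 + H)*(1/(2*H)) = (204 + H)/(2*H))
5381/35499 + t(v(7, 5))/(-23022) = 5381/35499 + ((204 + (-3 + 5))/(2*(-3 + 5)))/(-23022) = 5381*(1/35499) + ((1/2)*(204 + 2)/2)*(-1/23022) = 5381/35499 + ((1/2)*(1/2)*206)*(-1/23022) = 5381/35499 + (103/2)*(-1/23022) = 5381/35499 - 103/46044 = 81368789/544838652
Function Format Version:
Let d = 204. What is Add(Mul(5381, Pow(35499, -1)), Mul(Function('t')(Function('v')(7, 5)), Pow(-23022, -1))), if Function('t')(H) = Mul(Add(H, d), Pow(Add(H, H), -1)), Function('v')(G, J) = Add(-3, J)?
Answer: Rational(81368789, 544838652) ≈ 0.14934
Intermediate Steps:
Function('t')(H) = Mul(Rational(1, 2), Pow(H, -1), Add(204, H)) (Function('t')(H) = Mul(Add(H, 204), Pow(Add(H, H), -1)) = Mul(Add(204, H), Pow(Mul(2, H), -1)) = Mul(Add(204, H), Mul(Rational(1, 2), Pow(H, -1))) = Mul(Rational(1, 2), Pow(H, -1), Add(204, H)))
Add(Mul(5381, Pow(35499, -1)), Mul(Function('t')(Function('v')(7, 5)), Pow(-23022, -1))) = Add(Mul(5381, Pow(35499, -1)), Mul(Mul(Rational(1, 2), Pow(Add(-3, 5), -1), Add(204, Add(-3, 5))), Pow(-23022, -1))) = Add(Mul(5381, Rational(1, 35499)), Mul(Mul(Rational(1, 2), Pow(2, -1), Add(204, 2)), Rational(-1, 23022))) = Add(Rational(5381, 35499), Mul(Mul(Rational(1, 2), Rational(1, 2), 206), Rational(-1, 23022))) = Add(Rational(5381, 35499), Mul(Rational(103, 2), Rational(-1, 23022))) = Add(Rational(5381, 35499), Rational(-103, 46044)) = Rational(81368789, 544838652)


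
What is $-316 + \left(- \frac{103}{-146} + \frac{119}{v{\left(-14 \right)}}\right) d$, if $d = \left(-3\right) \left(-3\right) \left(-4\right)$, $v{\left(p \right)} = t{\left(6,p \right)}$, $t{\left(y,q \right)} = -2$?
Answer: $\frac{131444}{73} \approx 1800.6$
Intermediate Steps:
$v{\left(p \right)} = -2$
$d = -36$ ($d = 9 \left(-4\right) = -36$)
$-316 + \left(- \frac{103}{-146} + \frac{119}{v{\left(-14 \right)}}\right) d = -316 + \left(- \frac{103}{-146} + \frac{119}{-2}\right) \left(-36\right) = -316 + \left(\left(-103\right) \left(- \frac{1}{146}\right) + 119 \left(- \frac{1}{2}\right)\right) \left(-36\right) = -316 + \left(\frac{103}{146} - \frac{119}{2}\right) \left(-36\right) = -316 - - \frac{154512}{73} = -316 + \frac{154512}{73} = \frac{131444}{73}$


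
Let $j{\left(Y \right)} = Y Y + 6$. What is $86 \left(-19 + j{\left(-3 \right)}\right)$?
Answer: $-344$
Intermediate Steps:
$j{\left(Y \right)} = 6 + Y^{2}$ ($j{\left(Y \right)} = Y^{2} + 6 = 6 + Y^{2}$)
$86 \left(-19 + j{\left(-3 \right)}\right) = 86 \left(-19 + \left(6 + \left(-3\right)^{2}\right)\right) = 86 \left(-19 + \left(6 + 9\right)\right) = 86 \left(-19 + 15\right) = 86 \left(-4\right) = -344$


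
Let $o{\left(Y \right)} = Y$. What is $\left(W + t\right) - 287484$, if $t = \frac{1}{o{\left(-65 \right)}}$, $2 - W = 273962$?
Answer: $- \frac{36493861}{65} \approx -5.6144 \cdot 10^{5}$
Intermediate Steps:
$W = -273960$ ($W = 2 - 273962 = -273960$)
$t = - \frac{1}{65}$ ($t = \frac{1}{-65} = - \frac{1}{65} \approx -0.015385$)
$\left(W + t\right) - 287484 = \left(-273960 - \frac{1}{65}\right) - 287484 = - \frac{17807401}{65} - 287484 = - \frac{36493861}{65}$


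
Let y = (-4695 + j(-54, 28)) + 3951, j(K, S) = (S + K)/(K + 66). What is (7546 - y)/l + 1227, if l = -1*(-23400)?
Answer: 172320553/140400 ≈ 1227.4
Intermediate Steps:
j(K, S) = (K + S)/(66 + K)
l = 23400
y = -4477/6 (y = (-4695 + (-54 + 28)/(66 - 54)) + 3951 = (-4695 - 26/12) + 3951 = (-4695 + (1/12)*(-26)) + 3951 = (-4695 - 13/6) + 3951 = -28183/6 + 3951 = -4477/6 ≈ -746.17)
(7546 - y)/l + 1227 = (7546 - 1*(-4477/6))/23400 + 1227 = (7546 + 4477/6)*(1/23400) + 1227 = (49753/6)*(1/23400) + 1227 = 49753/140400 + 1227 = 172320553/140400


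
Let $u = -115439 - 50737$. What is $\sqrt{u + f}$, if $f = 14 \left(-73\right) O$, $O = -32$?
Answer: $4 i \sqrt{8342} \approx 365.34 i$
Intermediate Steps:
$f = 32704$ ($f = 14 \left(-73\right) \left(-32\right) = \left(-1022\right) \left(-32\right) = 32704$)
$u = -166176$
$\sqrt{u + f} = \sqrt{-166176 + 32704} = \sqrt{-133472} = 4 i \sqrt{8342}$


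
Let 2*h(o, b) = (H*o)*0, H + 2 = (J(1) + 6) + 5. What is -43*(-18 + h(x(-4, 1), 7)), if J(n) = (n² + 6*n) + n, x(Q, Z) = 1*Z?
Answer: 774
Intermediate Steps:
x(Q, Z) = Z
J(n) = n² + 7*n
H = 17 (H = -2 + ((1*(7 + 1) + 6) + 5) = -2 + ((1*8 + 6) + 5) = -2 + ((8 + 6) + 5) = -2 + (14 + 5) = -2 + 19 = 17)
h(o, b) = 0 (h(o, b) = ((17*o)*0)/2 = (½)*0 = 0)
-43*(-18 + h(x(-4, 1), 7)) = -43*(-18 + 0) = -43*(-18) = 774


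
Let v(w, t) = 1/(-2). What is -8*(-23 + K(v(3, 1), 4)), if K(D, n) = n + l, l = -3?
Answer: 176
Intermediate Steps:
v(w, t) = -½
K(D, n) = -3 + n (K(D, n) = n - 3 = -3 + n)
-8*(-23 + K(v(3, 1), 4)) = -8*(-23 + (-3 + 4)) = -8*(-23 + 1) = -8*(-22) = 176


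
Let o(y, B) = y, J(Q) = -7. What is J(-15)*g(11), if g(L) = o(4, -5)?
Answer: -28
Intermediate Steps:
g(L) = 4
J(-15)*g(11) = -7*4 = -28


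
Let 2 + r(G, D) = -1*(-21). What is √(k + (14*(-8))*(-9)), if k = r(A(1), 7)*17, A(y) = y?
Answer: 11*√11 ≈ 36.483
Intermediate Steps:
r(G, D) = 19 (r(G, D) = -2 - 1*(-21) = -2 + 21 = 19)
k = 323 (k = 19*17 = 323)
√(k + (14*(-8))*(-9)) = √(323 + (14*(-8))*(-9)) = √(323 - 112*(-9)) = √(323 + 1008) = √1331 = 11*√11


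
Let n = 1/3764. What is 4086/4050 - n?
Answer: 854203/846900 ≈ 1.0086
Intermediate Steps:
n = 1/3764 ≈ 0.00026567
4086/4050 - n = 4086/4050 - 1*1/3764 = 4086*(1/4050) - 1/3764 = 227/225 - 1/3764 = 854203/846900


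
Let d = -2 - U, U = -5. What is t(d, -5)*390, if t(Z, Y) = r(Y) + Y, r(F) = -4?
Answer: -3510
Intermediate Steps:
d = 3 (d = -2 - 1*(-5) = -2 + 5 = 3)
t(Z, Y) = -4 + Y
t(d, -5)*390 = (-4 - 5)*390 = -9*390 = -3510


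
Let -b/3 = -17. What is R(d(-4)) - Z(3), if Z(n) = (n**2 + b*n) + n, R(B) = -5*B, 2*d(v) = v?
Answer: -155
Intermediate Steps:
b = 51 (b = -3*(-17) = 51)
d(v) = v/2
Z(n) = n**2 + 52*n (Z(n) = (n**2 + 51*n) + n = n**2 + 52*n)
R(d(-4)) - Z(3) = -5*(-4)/2 - 3*(52 + 3) = -5*(-2) - 3*55 = 10 - 1*165 = 10 - 165 = -155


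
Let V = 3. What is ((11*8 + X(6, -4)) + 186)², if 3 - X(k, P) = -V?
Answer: 78400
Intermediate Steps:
X(k, P) = 6 (X(k, P) = 3 - (-1)*3 = 3 - 1*(-3) = 3 + 3 = 6)
((11*8 + X(6, -4)) + 186)² = ((11*8 + 6) + 186)² = ((88 + 6) + 186)² = (94 + 186)² = 280² = 78400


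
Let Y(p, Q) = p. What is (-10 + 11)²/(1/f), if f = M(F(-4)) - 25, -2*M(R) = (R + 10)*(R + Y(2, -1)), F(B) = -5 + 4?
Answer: -59/2 ≈ -29.500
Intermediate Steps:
F(B) = -1
M(R) = -(2 + R)*(10 + R)/2 (M(R) = -(R + 10)*(R + 2)/2 = -(10 + R)*(2 + R)/2 = -(2 + R)*(10 + R)/2)
f = -59/2 (f = (-10 - 6*(-1) - ½*(-1)²) - 25 = (-10 + 6 - ½*1) - 25 = (-10 + 6 - ½) - 25 = -9/2 - 25 = -59/2 ≈ -29.500)
(-10 + 11)²/(1/f) = (-10 + 11)²/(1/(-59/2)) = 1²/(-2/59) = 1*(-59/2) = -59/2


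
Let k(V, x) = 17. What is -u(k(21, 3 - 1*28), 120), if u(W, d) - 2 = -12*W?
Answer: 202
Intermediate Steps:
u(W, d) = 2 - 12*W
-u(k(21, 3 - 1*28), 120) = -(2 - 12*17) = -(2 - 204) = -1*(-202) = 202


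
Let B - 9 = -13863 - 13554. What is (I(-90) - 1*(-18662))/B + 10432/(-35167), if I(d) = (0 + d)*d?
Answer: -613529755/481928568 ≈ -1.2731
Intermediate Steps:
I(d) = d² (I(d) = d*d = d²)
B = -27408 (B = 9 + (-13863 - 13554) = 9 - 27417 = -27408)
(I(-90) - 1*(-18662))/B + 10432/(-35167) = ((-90)² - 1*(-18662))/(-27408) + 10432/(-35167) = (8100 + 18662)*(-1/27408) + 10432*(-1/35167) = 26762*(-1/27408) - 10432/35167 = -13381/13704 - 10432/35167 = -613529755/481928568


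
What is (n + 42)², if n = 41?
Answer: 6889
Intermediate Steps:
(n + 42)² = (41 + 42)² = 83² = 6889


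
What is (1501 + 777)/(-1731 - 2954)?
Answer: -2278/4685 ≈ -0.48623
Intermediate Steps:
(1501 + 777)/(-1731 - 2954) = 2278/(-4685) = 2278*(-1/4685) = -2278/4685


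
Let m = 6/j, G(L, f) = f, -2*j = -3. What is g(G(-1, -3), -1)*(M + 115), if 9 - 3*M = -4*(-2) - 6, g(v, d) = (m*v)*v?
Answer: 4224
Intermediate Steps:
j = 3/2 (j = -½*(-3) = 3/2 ≈ 1.5000)
m = 4 (m = 6/(3/2) = 6*(⅔) = 4)
g(v, d) = 4*v² (g(v, d) = (4*v)*v = 4*v²)
M = 7/3 (M = 3 - (-4*(-2) - 6)/3 = 3 - (8 - 6)/3 = 3 - ⅓*2 = 3 - ⅔ = 7/3 ≈ 2.3333)
g(G(-1, -3), -1)*(M + 115) = (4*(-3)²)*(7/3 + 115) = (4*9)*(352/3) = 36*(352/3) = 4224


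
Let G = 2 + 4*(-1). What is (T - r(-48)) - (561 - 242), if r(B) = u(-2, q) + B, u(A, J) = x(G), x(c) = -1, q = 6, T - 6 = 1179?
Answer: 915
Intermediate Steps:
T = 1185 (T = 6 + 1179 = 1185)
G = -2 (G = 2 - 4 = -2)
u(A, J) = -1
r(B) = -1 + B
(T - r(-48)) - (561 - 242) = (1185 - (-1 - 48)) - (561 - 242) = (1185 - 1*(-49)) - 1*319 = (1185 + 49) - 319 = 1234 - 319 = 915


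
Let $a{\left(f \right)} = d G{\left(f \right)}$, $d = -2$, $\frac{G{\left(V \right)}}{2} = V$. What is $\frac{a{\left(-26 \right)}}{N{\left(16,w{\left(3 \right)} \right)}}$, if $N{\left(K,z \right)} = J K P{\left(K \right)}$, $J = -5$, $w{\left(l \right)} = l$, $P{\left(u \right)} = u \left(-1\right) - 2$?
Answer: $\frac{13}{180} \approx 0.072222$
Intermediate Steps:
$P{\left(u \right)} = -2 - u$ ($P{\left(u \right)} = - u - 2 = -2 - u$)
$G{\left(V \right)} = 2 V$
$N{\left(K,z \right)} = - 5 K \left(-2 - K\right)$
$a{\left(f \right)} = - 4 f$ ($a{\left(f \right)} = - 2 \cdot 2 f = - 4 f$)
$\frac{a{\left(-26 \right)}}{N{\left(16,w{\left(3 \right)} \right)}} = \frac{\left(-4\right) \left(-26\right)}{5 \cdot 16 \left(2 + 16\right)} = \frac{104}{5 \cdot 16 \cdot 18} = \frac{104}{1440} = 104 \cdot \frac{1}{1440} = \frac{13}{180}$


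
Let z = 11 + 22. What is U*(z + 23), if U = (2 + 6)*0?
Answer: 0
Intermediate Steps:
z = 33
U = 0 (U = 8*0 = 0)
U*(z + 23) = 0*(33 + 23) = 0*56 = 0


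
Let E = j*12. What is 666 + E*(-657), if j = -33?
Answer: 260838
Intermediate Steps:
E = -396 (E = -33*12 = -396)
666 + E*(-657) = 666 - 396*(-657) = 666 + 260172 = 260838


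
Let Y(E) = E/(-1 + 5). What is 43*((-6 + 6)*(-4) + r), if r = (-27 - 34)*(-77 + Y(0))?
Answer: 201971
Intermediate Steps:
Y(E) = E/4
r = 4697 (r = (-27 - 34)*(-77 + (¼)*0) = -61*(-77 + 0) = -61*(-77) = 4697)
43*((-6 + 6)*(-4) + r) = 43*((-6 + 6)*(-4) + 4697) = 43*(0*(-4) + 4697) = 43*(0 + 4697) = 43*4697 = 201971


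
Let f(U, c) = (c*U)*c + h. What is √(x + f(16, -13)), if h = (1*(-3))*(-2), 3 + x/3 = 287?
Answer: √3562 ≈ 59.682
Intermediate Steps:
x = 852 (x = -9 + 3*287 = -9 + 861 = 852)
h = 6 (h = -3*(-2) = 6)
f(U, c) = 6 + U*c² (f(U, c) = (c*U)*c + 6 = (U*c)*c + 6 = U*c² + 6 = 6 + U*c²)
√(x + f(16, -13)) = √(852 + (6 + 16*(-13)²)) = √(852 + (6 + 16*169)) = √(852 + (6 + 2704)) = √(852 + 2710) = √3562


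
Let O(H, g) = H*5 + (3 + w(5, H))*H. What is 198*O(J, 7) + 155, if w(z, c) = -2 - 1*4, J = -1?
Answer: -241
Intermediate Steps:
w(z, c) = -6 (w(z, c) = -2 - 4 = -6)
O(H, g) = 2*H (O(H, g) = H*5 + (3 - 6)*H = 5*H - 3*H = 2*H)
198*O(J, 7) + 155 = 198*(2*(-1)) + 155 = 198*(-2) + 155 = -396 + 155 = -241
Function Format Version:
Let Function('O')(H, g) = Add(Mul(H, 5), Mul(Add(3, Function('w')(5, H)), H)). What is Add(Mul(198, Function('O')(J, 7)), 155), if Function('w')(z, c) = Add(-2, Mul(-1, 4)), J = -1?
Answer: -241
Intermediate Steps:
Function('w')(z, c) = -6 (Function('w')(z, c) = Add(-2, -4) = -6)
Function('O')(H, g) = Mul(2, H) (Function('O')(H, g) = Add(Mul(H, 5), Mul(Add(3, -6), H)) = Add(Mul(5, H), Mul(-3, H)) = Mul(2, H))
Add(Mul(198, Function('O')(J, 7)), 155) = Add(Mul(198, Mul(2, -1)), 155) = Add(Mul(198, -2), 155) = Add(-396, 155) = -241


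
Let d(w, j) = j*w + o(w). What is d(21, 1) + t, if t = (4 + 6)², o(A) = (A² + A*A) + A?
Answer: 1024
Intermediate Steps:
o(A) = A + 2*A² (o(A) = (A² + A²) + A = 2*A² + A = A + 2*A²)
t = 100 (t = 10² = 100)
d(w, j) = j*w + w*(1 + 2*w)
d(21, 1) + t = 21*(1 + 1 + 2*21) + 100 = 21*(1 + 1 + 42) + 100 = 21*44 + 100 = 924 + 100 = 1024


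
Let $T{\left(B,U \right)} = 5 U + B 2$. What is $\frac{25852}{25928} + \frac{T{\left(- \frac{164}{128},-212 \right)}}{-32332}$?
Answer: $\frac{1726793969}{1676608192} \approx 1.0299$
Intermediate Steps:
$T{\left(B,U \right)} = 2 B + 5 U$ ($T{\left(B,U \right)} = 5 U + 2 B = 2 B + 5 U$)
$\frac{25852}{25928} + \frac{T{\left(- \frac{164}{128},-212 \right)}}{-32332} = \frac{25852}{25928} + \frac{2 \left(- \frac{164}{128}\right) + 5 \left(-212\right)}{-32332} = 25852 \cdot \frac{1}{25928} + \left(2 \left(\left(-164\right) \frac{1}{128}\right) - 1060\right) \left(- \frac{1}{32332}\right) = \frac{6463}{6482} + \left(2 \left(- \frac{41}{32}\right) - 1060\right) \left(- \frac{1}{32332}\right) = \frac{6463}{6482} + \left(- \frac{41}{16} - 1060\right) \left(- \frac{1}{32332}\right) = \frac{6463}{6482} - - \frac{17001}{517312} = \frac{6463}{6482} + \frac{17001}{517312} = \frac{1726793969}{1676608192}$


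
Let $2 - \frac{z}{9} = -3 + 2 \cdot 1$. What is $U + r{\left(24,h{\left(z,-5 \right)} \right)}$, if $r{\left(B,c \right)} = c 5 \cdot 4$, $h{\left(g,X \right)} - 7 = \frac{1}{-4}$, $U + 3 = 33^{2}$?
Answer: $1221$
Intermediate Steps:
$U = 1086$ ($U = -3 + 33^{2} = -3 + 1089 = 1086$)
$z = 27$ ($z = 18 - 9 \left(-3 + 2 \cdot 1\right) = 18 - 9 \left(-3 + 2\right) = 18 - -9 = 18 + 9 = 27$)
$h{\left(g,X \right)} = \frac{27}{4}$ ($h{\left(g,X \right)} = 7 + \frac{1}{-4} = 7 - \frac{1}{4} = \frac{27}{4}$)
$r{\left(B,c \right)} = 20 c$ ($r{\left(B,c \right)} = 5 c 4 = 20 c$)
$U + r{\left(24,h{\left(z,-5 \right)} \right)} = 1086 + 20 \cdot \frac{27}{4} = 1086 + 135 = 1221$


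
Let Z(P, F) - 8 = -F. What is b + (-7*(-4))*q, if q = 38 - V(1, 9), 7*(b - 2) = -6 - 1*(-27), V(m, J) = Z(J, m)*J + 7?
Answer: -891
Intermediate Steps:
Z(P, F) = 8 - F
V(m, J) = 7 + J*(8 - m) (V(m, J) = (8 - m)*J + 7 = J*(8 - m) + 7 = 7 + J*(8 - m))
b = 5 (b = 2 + (-6 - 1*(-27))/7 = 2 + (-6 + 27)/7 = 2 + (1/7)*21 = 2 + 3 = 5)
q = -32 (q = 38 - (7 - 1*9*(-8 + 1)) = 38 - (7 - 1*9*(-7)) = 38 - (7 + 63) = 38 - 1*70 = 38 - 70 = -32)
b + (-7*(-4))*q = 5 - 7*(-4)*(-32) = 5 + 28*(-32) = 5 - 896 = -891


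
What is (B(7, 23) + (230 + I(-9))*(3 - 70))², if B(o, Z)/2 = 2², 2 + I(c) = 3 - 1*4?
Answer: 231070401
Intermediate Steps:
I(c) = -3 (I(c) = -2 + (3 - 1*4) = -2 + (3 - 4) = -2 - 1 = -3)
B(o, Z) = 8 (B(o, Z) = 2*2² = 2*4 = 8)
(B(7, 23) + (230 + I(-9))*(3 - 70))² = (8 + (230 - 3)*(3 - 70))² = (8 + 227*(-67))² = (8 - 15209)² = (-15201)² = 231070401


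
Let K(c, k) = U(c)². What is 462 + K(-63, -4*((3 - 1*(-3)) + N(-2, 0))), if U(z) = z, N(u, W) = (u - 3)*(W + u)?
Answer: 4431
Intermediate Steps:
N(u, W) = (-3 + u)*(W + u)
K(c, k) = c²
462 + K(-63, -4*((3 - 1*(-3)) + N(-2, 0))) = 462 + (-63)² = 462 + 3969 = 4431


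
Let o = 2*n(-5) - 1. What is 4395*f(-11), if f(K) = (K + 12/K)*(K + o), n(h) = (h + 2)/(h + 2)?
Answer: 5845350/11 ≈ 5.3140e+5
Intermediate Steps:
n(h) = 1 (n(h) = (2 + h)/(2 + h) = 1)
o = 1 (o = 2*1 - 1 = 2 - 1 = 1)
f(K) = (1 + K)*(K + 12/K) (f(K) = (K + 12/K)*(K + 1) = (K + 12/K)*(1 + K) = (1 + K)*(K + 12/K))
4395*f(-11) = 4395*(12 - 11 + (-11)² + 12/(-11)) = 4395*(12 - 11 + 121 + 12*(-1/11)) = 4395*(12 - 11 + 121 - 12/11) = 4395*(1330/11) = 5845350/11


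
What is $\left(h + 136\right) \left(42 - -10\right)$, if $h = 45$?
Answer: $9412$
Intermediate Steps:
$\left(h + 136\right) \left(42 - -10\right) = \left(45 + 136\right) \left(42 - -10\right) = 181 \left(42 + 10\right) = 181 \cdot 52 = 9412$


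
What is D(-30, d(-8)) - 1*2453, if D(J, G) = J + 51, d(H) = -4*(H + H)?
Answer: -2432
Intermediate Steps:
d(H) = -8*H
D(J, G) = 51 + J
D(-30, d(-8)) - 1*2453 = (51 - 30) - 1*2453 = 21 - 2453 = -2432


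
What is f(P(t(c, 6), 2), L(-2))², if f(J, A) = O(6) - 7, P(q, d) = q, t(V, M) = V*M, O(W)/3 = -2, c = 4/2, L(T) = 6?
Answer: 169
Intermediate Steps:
c = 2 (c = 4*(½) = 2)
O(W) = -6 (O(W) = 3*(-2) = -6)
t(V, M) = M*V
f(J, A) = -13 (f(J, A) = -6 - 7 = -13)
f(P(t(c, 6), 2), L(-2))² = (-13)² = 169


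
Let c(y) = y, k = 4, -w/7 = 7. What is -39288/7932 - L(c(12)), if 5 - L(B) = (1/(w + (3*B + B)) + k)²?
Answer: -630/661 ≈ -0.95310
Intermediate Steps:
w = -49 (w = -7*7 = -49)
L(B) = 5 - (4 + 1/(-49 + 4*B))² (L(B) = 5 - (1/(-49 + (3*B + B)) + 4)² = 5 - (1/(-49 + 4*B) + 4)² = 5 - (4 + 1/(-49 + 4*B))²)
-39288/7932 - L(c(12)) = -39288/7932 - 4*(-6505 - 44*12² + 1070*12)/(2401 - 392*12 + 16*12²) = -39288*1/7932 - 4*(-6505 - 44*144 + 12840)/(2401 - 4704 + 16*144) = -3274/661 - 4*(-6505 - 6336 + 12840)/(2401 - 4704 + 2304) = -3274/661 - 4*(-1)/1 = -3274/661 - 4*(-1) = -3274/661 - 1*(-4) = -3274/661 + 4 = -630/661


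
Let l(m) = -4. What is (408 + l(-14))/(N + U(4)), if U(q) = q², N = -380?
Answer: -101/91 ≈ -1.1099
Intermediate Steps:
(408 + l(-14))/(N + U(4)) = (408 - 4)/(-380 + 4²) = 404/(-380 + 16) = 404/(-364) = 404*(-1/364) = -101/91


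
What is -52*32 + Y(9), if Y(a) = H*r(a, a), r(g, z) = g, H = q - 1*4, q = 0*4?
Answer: -1700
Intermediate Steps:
q = 0
H = -4 (H = 0 - 1*4 = 0 - 4 = -4)
Y(a) = -4*a
-52*32 + Y(9) = -52*32 - 4*9 = -1664 - 36 = -1700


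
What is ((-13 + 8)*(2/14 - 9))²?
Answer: 96100/49 ≈ 1961.2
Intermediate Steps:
((-13 + 8)*(2/14 - 9))² = (-5*(2*(1/14) - 9))² = (-5*(⅐ - 9))² = (-5*(-62/7))² = (310/7)² = 96100/49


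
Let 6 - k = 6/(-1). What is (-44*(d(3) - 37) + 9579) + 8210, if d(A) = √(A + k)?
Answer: 19417 - 44*√15 ≈ 19247.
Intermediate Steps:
k = 12 (k = 6 - 6/(-1) = 6 - 6*(-1) = 6 - 1*(-6) = 6 + 6 = 12)
d(A) = √(12 + A) (d(A) = √(A + 12) = √(12 + A))
(-44*(d(3) - 37) + 9579) + 8210 = (-44*(√(12 + 3) - 37) + 9579) + 8210 = (-44*(√15 - 37) + 9579) + 8210 = (-44*(-37 + √15) + 9579) + 8210 = ((1628 - 44*√15) + 9579) + 8210 = (11207 - 44*√15) + 8210 = 19417 - 44*√15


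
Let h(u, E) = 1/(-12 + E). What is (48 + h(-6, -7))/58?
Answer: 911/1102 ≈ 0.82668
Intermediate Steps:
(48 + h(-6, -7))/58 = (48 + 1/(-12 - 7))/58 = (48 + 1/(-19))*(1/58) = (48 - 1/19)*(1/58) = (911/19)*(1/58) = 911/1102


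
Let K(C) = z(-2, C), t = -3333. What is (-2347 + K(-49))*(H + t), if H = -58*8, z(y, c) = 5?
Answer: 8892574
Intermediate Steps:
K(C) = 5
H = -464
(-2347 + K(-49))*(H + t) = (-2347 + 5)*(-464 - 3333) = -2342*(-3797) = 8892574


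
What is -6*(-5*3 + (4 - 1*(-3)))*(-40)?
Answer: -1920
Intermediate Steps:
-6*(-5*3 + (4 - 1*(-3)))*(-40) = -6*(-15 + (4 + 3))*(-40) = -6*(-15 + 7)*(-40) = -6*(-8)*(-40) = 48*(-40) = -1920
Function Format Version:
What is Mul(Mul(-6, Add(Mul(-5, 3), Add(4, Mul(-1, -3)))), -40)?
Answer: -1920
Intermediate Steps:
Mul(Mul(-6, Add(Mul(-5, 3), Add(4, Mul(-1, -3)))), -40) = Mul(Mul(-6, Add(-15, Add(4, 3))), -40) = Mul(Mul(-6, Add(-15, 7)), -40) = Mul(Mul(-6, -8), -40) = Mul(48, -40) = -1920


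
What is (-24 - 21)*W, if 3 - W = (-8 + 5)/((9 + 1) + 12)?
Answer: -3105/22 ≈ -141.14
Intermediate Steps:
W = 69/22 (W = 3 - (-8 + 5)/((9 + 1) + 12) = 3 - (-3)/(10 + 12) = 3 - (-3)/22 = 3 - 1*(-3/22) = 3 + 3/22 = 69/22 ≈ 3.1364)
(-24 - 21)*W = (-24 - 21)*(69/22) = -45*69/22 = -3105/22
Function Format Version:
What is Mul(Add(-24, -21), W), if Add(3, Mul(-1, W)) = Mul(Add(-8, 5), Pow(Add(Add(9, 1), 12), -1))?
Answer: Rational(-3105, 22) ≈ -141.14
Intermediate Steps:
W = Rational(69, 22) (W = Add(3, Mul(-1, Mul(Add(-8, 5), Pow(Add(Add(9, 1), 12), -1)))) = Add(3, Mul(-1, Mul(-3, Pow(Add(10, 12), -1)))) = Add(3, Mul(-1, Mul(-3, Pow(22, -1)))) = Add(3, Mul(-1, Mul(-3, Rational(1, 22)))) = Add(3, Mul(-1, Rational(-3, 22))) = Add(3, Rational(3, 22)) = Rational(69, 22) ≈ 3.1364)
Mul(Add(-24, -21), W) = Mul(Add(-24, -21), Rational(69, 22)) = Mul(-45, Rational(69, 22)) = Rational(-3105, 22)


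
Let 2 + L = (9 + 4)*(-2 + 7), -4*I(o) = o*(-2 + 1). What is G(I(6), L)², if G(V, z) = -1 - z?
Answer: 4096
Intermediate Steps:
I(o) = o/4 (I(o) = -o*(-2 + 1)/4 = -o*(-1)/4 = -(-1)*o/4 = o/4)
L = 63 (L = -2 + (9 + 4)*(-2 + 7) = -2 + 13*5 = -2 + 65 = 63)
G(I(6), L)² = (-1 - 1*63)² = (-1 - 63)² = (-64)² = 4096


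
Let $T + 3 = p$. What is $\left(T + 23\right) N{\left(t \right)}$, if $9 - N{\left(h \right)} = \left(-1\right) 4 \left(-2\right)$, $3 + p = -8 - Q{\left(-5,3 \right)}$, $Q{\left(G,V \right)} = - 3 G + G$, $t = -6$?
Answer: $-1$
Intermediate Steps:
$Q{\left(G,V \right)} = - 2 G$
$p = -21$ ($p = -3 - \left(8 - -10\right) = -3 - 18 = -21$)
$N{\left(h \right)} = 1$ ($N{\left(h \right)} = 9 - \left(-1\right) 4 \left(-2\right) = 9 - \left(-4\right) \left(-2\right) = 9 - 8 = 1$)
$T = -24$ ($T = -3 - 21 = -24$)
$\left(T + 23\right) N{\left(t \right)} = \left(-24 + 23\right) 1 = \left(-1\right) 1 = -1$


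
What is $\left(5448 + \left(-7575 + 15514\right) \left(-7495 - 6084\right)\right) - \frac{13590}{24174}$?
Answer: $- \frac{144773027674}{1343} \approx -1.078 \cdot 10^{8}$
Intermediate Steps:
$\left(5448 + \left(-7575 + 15514\right) \left(-7495 - 6084\right)\right) - \frac{13590}{24174} = \left(5448 + 7939 \left(-13579\right)\right) - \frac{755}{1343} = \left(5448 - 107803681\right) - \frac{755}{1343} = -107798233 - \frac{755}{1343} = - \frac{144773027674}{1343}$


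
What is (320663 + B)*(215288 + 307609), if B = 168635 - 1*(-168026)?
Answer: 343712747628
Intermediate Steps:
B = 336661 (B = 168635 + 168026 = 336661)
(320663 + B)*(215288 + 307609) = (320663 + 336661)*(215288 + 307609) = 657324*522897 = 343712747628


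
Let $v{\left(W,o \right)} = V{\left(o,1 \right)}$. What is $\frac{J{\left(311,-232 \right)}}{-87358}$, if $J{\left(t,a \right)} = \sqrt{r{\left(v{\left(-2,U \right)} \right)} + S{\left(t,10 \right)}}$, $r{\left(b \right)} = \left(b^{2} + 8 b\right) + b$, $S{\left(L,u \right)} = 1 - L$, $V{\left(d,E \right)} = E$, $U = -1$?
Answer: $- \frac{5 i \sqrt{3}}{43679} \approx - 0.00019827 i$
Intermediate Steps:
$v{\left(W,o \right)} = 1$
$r{\left(b \right)} = b^{2} + 9 b$
$J{\left(t,a \right)} = \sqrt{11 - t}$ ($J{\left(t,a \right)} = \sqrt{1 \left(9 + 1\right) - \left(-1 + t\right)} = \sqrt{1 \cdot 10 - \left(-1 + t\right)} = \sqrt{10 - \left(-1 + t\right)} = \sqrt{11 - t}$)
$\frac{J{\left(311,-232 \right)}}{-87358} = \frac{\sqrt{11 - 311}}{-87358} = \sqrt{11 - 311} \left(- \frac{1}{87358}\right) = \sqrt{-300} \left(- \frac{1}{87358}\right) = 10 i \sqrt{3} \left(- \frac{1}{87358}\right) = - \frac{5 i \sqrt{3}}{43679}$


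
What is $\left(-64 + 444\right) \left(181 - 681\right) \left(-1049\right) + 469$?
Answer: $199310469$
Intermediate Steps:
$\left(-64 + 444\right) \left(181 - 681\right) \left(-1049\right) + 469 = 380 \left(-500\right) \left(-1049\right) + 469 = \left(-190000\right) \left(-1049\right) + 469 = 199310000 + 469 = 199310469$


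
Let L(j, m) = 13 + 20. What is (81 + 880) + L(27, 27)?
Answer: 994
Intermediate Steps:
L(j, m) = 33
(81 + 880) + L(27, 27) = (81 + 880) + 33 = 961 + 33 = 994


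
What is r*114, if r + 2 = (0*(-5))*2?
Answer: -228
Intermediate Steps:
r = -2 (r = -2 + (0*(-5))*2 = -2 + 0*2 = -2 + 0 = -2)
r*114 = -2*114 = -228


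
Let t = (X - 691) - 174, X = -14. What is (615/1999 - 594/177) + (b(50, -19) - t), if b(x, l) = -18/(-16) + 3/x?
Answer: 20690076417/23588200 ≈ 877.14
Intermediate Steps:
b(x, l) = 9/8 + 3/x (b(x, l) = -18*(-1/16) + 3/x = 9/8 + 3/x)
t = -879 (t = (-14 - 691) - 174 = -705 - 174 = -879)
(615/1999 - 594/177) + (b(50, -19) - t) = (615/1999 - 594/177) + ((9/8 + 3/50) - 1*(-879)) = (615*(1/1999) - 594*1/177) + ((9/8 + 3*(1/50)) + 879) = (615/1999 - 198/59) + ((9/8 + 3/50) + 879) = -359517/117941 + (237/200 + 879) = -359517/117941 + 176037/200 = 20690076417/23588200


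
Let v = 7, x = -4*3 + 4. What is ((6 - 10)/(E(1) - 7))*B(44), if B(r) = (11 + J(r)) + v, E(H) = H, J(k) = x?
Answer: 20/3 ≈ 6.6667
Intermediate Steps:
x = -8 (x = -12 + 4 = -8)
J(k) = -8
B(r) = 10 (B(r) = (11 - 8) + 7 = 3 + 7 = 10)
((6 - 10)/(E(1) - 7))*B(44) = ((6 - 10)/(1 - 7))*10 = -4/(-6)*10 = -4*(-1/6)*10 = (2/3)*10 = 20/3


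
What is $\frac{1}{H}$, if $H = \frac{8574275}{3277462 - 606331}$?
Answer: $\frac{2671131}{8574275} \approx 0.31153$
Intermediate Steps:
$H = \frac{8574275}{2671131}$ ($H = \frac{8574275}{3277462 - 606331} = \frac{8574275}{2671131} \approx 3.21$)
$\frac{1}{H} = \frac{1}{\frac{8574275}{2671131}} = \frac{2671131}{8574275}$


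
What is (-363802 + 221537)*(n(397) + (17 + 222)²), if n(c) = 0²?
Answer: -8126319065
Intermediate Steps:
n(c) = 0
(-363802 + 221537)*(n(397) + (17 + 222)²) = (-363802 + 221537)*(0 + (17 + 222)²) = -142265*(0 + 239²) = -142265*(0 + 57121) = -142265*57121 = -8126319065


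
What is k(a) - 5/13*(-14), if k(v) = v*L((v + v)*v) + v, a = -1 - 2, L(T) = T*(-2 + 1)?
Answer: 733/13 ≈ 56.385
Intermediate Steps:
L(T) = -T (L(T) = T*(-1) = -T)
a = -3
k(v) = v - 2*v³ (k(v) = v*(-(v + v)*v) + v = v*(-2*v*v) + v = v*(-2*v²) + v = -2*v³ + v = v - 2*v³)
k(a) - 5/13*(-14) = (-3 - 2*(-3)³) - 5/13*(-14) = (-3 - 2*(-27)) - 5*1/13*(-14) = (-3 + 54) - 5/13*(-14) = 51 + 70/13 = 733/13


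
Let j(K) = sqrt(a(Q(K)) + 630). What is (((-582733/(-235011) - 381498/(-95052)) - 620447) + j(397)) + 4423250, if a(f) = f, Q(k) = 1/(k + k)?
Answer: 14158028063026985/3723044262 + sqrt(397175474)/794 ≈ 3.8028e+6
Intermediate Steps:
Q(k) = 1/(2*k)
j(K) = sqrt(630 + 1/(2*K)) (j(K) = sqrt(1/(2*K) + 630) = sqrt(630 + 1/(2*K)))
(((-582733/(-235011) - 381498/(-95052)) - 620447) + j(397)) + 4423250 = (((-582733/(-235011) - 381498/(-95052)) - 620447) + sqrt(2520 + 2/397)/2) + 4423250 = (((-582733*(-1/235011) - 381498*(-1/95052)) - 620447) + sqrt(2520 + 2*(1/397))/2) + 4423250 = (((582733/235011 + 63583/15842) - 620447) + sqrt(2520 + 2/397)/2) + 4423250 = ((24174360599/3723044262 - 620447) + sqrt(1000442/397)/2) + 4423250 = (-2309927468864515/3723044262 + (sqrt(397175474)/397)/2) + 4423250 = (-2309927468864515/3723044262 + sqrt(397175474)/794) + 4423250 = 14158028063026985/3723044262 + sqrt(397175474)/794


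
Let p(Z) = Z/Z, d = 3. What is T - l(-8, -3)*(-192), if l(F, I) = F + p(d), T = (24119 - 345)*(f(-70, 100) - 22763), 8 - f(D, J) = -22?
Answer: -540455686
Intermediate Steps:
f(D, J) = 30 (f(D, J) = 8 - 1*(-22) = 8 + 22 = 30)
p(Z) = 1
T = -540454342 (T = (24119 - 345)*(30 - 22763) = 23774*(-22733) = -540454342)
l(F, I) = 1 + F (l(F, I) = F + 1 = 1 + F)
T - l(-8, -3)*(-192) = -540454342 - (1 - 8)*(-192) = -540454342 - (-7)*(-192) = -540454342 - 1*1344 = -540454342 - 1344 = -540455686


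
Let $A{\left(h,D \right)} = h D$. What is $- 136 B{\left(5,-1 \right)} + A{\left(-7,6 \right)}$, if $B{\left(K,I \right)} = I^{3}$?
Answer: $94$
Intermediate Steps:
$A{\left(h,D \right)} = D h$
$- 136 B{\left(5,-1 \right)} + A{\left(-7,6 \right)} = - 136 \left(-1\right)^{3} + 6 \left(-7\right) = \left(-136\right) \left(-1\right) - 42 = 136 - 42 = 94$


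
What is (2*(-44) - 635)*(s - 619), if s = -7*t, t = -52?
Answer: 184365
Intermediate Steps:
s = 364 (s = -7*(-52) = 364)
(2*(-44) - 635)*(s - 619) = (2*(-44) - 635)*(364 - 619) = (-88 - 635)*(-255) = -723*(-255) = 184365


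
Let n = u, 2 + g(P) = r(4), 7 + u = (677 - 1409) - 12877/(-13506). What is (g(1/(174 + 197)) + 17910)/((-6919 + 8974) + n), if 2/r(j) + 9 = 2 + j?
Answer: 241856444/17786773 ≈ 13.598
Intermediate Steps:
r(j) = 2/(-7 + j) (r(j) = 2/(-9 + (2 + j)) = 2/(-7 + j))
u = -9968057/13506 (u = -7 + ((677 - 1409) - 12877/(-13506)) = -7 + (-732 - 12877*(-1/13506)) = -7 + (-732 + 12877/13506) = -7 - 9873515/13506 = -9968057/13506 ≈ -738.05)
g(P) = -8/3 (g(P) = -2 + 2/(-7 + 4) = -2 + 2/(-3) = -2 + 2*(-1/3) = -2 - 2/3 = -8/3)
n = -9968057/13506 ≈ -738.05
(g(1/(174 + 197)) + 17910)/((-6919 + 8974) + n) = (-8/3 + 17910)/((-6919 + 8974) - 9968057/13506) = 53722/(3*(2055 - 9968057/13506)) = 53722/(3*(17786773/13506)) = (53722/3)*(13506/17786773) = 241856444/17786773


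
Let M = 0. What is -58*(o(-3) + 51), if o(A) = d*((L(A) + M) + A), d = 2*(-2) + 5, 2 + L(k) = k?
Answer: -2494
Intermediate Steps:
L(k) = -2 + k
d = 1 (d = -4 + 5 = 1)
o(A) = -2 + 2*A (o(A) = 1*(((-2 + A) + 0) + A) = 1*((-2 + A) + A) = 1*(-2 + 2*A) = -2 + 2*A)
-58*(o(-3) + 51) = -58*((-2 + 2*(-3)) + 51) = -58*((-2 - 6) + 51) = -58*(-8 + 51) = -58*43 = -2494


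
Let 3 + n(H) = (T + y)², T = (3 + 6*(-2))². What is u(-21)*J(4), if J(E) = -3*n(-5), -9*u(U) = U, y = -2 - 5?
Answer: -38311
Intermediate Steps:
y = -7
T = 81 (T = (3 - 12)² = (-9)² = 81)
u(U) = -U/9
n(H) = 5473 (n(H) = -3 + (81 - 7)² = -3 + 74² = -3 + 5476 = 5473)
J(E) = -16419 (J(E) = -3*5473 = -16419)
u(-21)*J(4) = -⅑*(-21)*(-16419) = (7/3)*(-16419) = -38311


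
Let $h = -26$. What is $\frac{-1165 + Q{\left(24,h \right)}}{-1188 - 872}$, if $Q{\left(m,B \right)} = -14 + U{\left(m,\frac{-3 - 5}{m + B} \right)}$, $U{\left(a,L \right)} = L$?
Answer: $\frac{235}{412} \approx 0.57039$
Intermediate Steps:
$Q{\left(m,B \right)} = -14 - \frac{8}{B + m}$ ($Q{\left(m,B \right)} = -14 + \frac{-3 - 5}{m + B} = -14 - \frac{8}{B + m}$)
$\frac{-1165 + Q{\left(24,h \right)}}{-1188 - 872} = \frac{-1165 - \left(14 + \frac{8}{-26 + 24}\right)}{-1188 - 872} = \frac{-1165 - \left(14 + \frac{8}{-2}\right)}{-2060} = \left(-1165 - 10\right) \left(- \frac{1}{2060}\right) = \left(-1175\right) \left(- \frac{1}{2060}\right) = \frac{235}{412}$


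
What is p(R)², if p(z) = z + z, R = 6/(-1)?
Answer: 144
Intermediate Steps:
R = -6 (R = 6*(-1) = -6)
p(z) = 2*z
p(R)² = (2*(-6))² = (-12)² = 144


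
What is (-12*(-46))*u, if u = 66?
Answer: 36432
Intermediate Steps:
(-12*(-46))*u = -12*(-46)*66 = 552*66 = 36432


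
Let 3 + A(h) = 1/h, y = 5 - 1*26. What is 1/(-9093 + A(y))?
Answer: -21/191017 ≈ -0.00010994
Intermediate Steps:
y = -21 (y = 5 - 26 = -21)
A(h) = -3 + 1/h
1/(-9093 + A(y)) = 1/(-9093 + (-3 + 1/(-21))) = 1/(-9093 + (-3 - 1/21)) = 1/(-9093 - 64/21) = 1/(-191017/21) = -21/191017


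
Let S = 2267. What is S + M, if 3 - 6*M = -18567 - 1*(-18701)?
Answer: 13471/6 ≈ 2245.2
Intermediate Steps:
M = -131/6 (M = ½ - (-18567 - 1*(-18701))/6 = ½ - (-18567 + 18701)/6 = ½ - ⅙*134 = ½ - 67/3 = -131/6 ≈ -21.833)
S + M = 2267 - 131/6 = 13471/6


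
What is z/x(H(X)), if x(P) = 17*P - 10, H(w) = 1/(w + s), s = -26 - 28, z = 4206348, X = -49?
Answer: -144417948/349 ≈ -4.1381e+5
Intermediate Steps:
s = -54
H(w) = 1/(-54 + w) (H(w) = 1/(w - 54) = 1/(-54 + w))
x(P) = -10 + 17*P
z/x(H(X)) = 4206348/(-10 + 17/(-54 - 49)) = 4206348/(-10 + 17/(-103)) = 4206348/(-10 + 17*(-1/103)) = 4206348/(-10 - 17/103) = 4206348/(-1047/103) = 4206348*(-103/1047) = -144417948/349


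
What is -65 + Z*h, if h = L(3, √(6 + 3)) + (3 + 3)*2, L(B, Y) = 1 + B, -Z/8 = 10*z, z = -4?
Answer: 5055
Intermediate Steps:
Z = 320 (Z = -80*(-4) = -8*(-40) = 320)
h = 16 (h = (1 + 3) + (3 + 3)*2 = 4 + 6*2 = 4 + 12 = 16)
-65 + Z*h = -65 + 320*16 = -65 + 5120 = 5055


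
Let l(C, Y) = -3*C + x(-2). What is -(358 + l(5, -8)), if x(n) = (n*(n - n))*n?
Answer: -343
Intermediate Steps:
x(n) = 0 (x(n) = (n*0)*n = 0*n = 0)
l(C, Y) = -3*C (l(C, Y) = -3*C + 0 = -3*C)
-(358 + l(5, -8)) = -(358 - 3*5) = -(358 - 15) = -1*343 = -343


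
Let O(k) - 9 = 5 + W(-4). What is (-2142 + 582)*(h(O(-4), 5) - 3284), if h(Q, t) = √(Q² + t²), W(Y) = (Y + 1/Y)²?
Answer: 5123040 - 195*√269569/2 ≈ 5.0724e+6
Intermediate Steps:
W(Y) = (Y + 1/Y)²
O(k) = 513/16 (O(k) = 9 + (5 + (1 + (-4)²)²/(-4)²) = 9 + (5 + (1 + 16)²/16) = 9 + (5 + (1/16)*17²) = 9 + (5 + (1/16)*289) = 9 + (5 + 289/16) = 9 + 369/16 = 513/16)
(-2142 + 582)*(h(O(-4), 5) - 3284) = (-2142 + 582)*(√((513/16)² + 5²) - 3284) = -1560*(√(263169/256 + 25) - 3284) = -1560*(√(269569/256) - 3284) = -1560*(√269569/16 - 3284) = -1560*(-3284 + √269569/16) = 5123040 - 195*√269569/2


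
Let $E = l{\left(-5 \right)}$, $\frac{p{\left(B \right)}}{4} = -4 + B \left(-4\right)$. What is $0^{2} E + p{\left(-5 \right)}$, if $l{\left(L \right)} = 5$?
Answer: $64$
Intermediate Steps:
$p{\left(B \right)} = -16 - 16 B$ ($p{\left(B \right)} = 4 \left(-4 + B \left(-4\right)\right) = 4 \left(-4 - 4 B\right) = -16 - 16 B$)
$E = 5$
$0^{2} E + p{\left(-5 \right)} = 0^{2} \cdot 5 - -64 = 0 \cdot 5 + \left(-16 + 80\right) = 0 + 64 = 64$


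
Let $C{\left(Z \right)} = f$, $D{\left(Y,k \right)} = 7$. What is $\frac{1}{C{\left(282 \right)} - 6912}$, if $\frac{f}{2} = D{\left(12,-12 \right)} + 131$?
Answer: $- \frac{1}{6636} \approx -0.00015069$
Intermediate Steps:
$f = 276$ ($f = 2 \left(7 + 131\right) = 2 \cdot 138 = 276$)
$C{\left(Z \right)} = 276$
$\frac{1}{C{\left(282 \right)} - 6912} = \frac{1}{276 - 6912} = \frac{1}{-6636} = - \frac{1}{6636}$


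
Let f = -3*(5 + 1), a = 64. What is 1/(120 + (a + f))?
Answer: 1/166 ≈ 0.0060241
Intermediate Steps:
f = -18 (f = -3*6 = -18)
1/(120 + (a + f)) = 1/(120 + (64 - 18)) = 1/(120 + 46) = 1/166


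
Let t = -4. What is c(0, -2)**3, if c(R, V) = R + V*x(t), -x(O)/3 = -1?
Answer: -216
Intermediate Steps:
x(O) = 3 (x(O) = -3*(-1) = 3)
c(R, V) = R + 3*V (c(R, V) = R + V*3 = R + 3*V)
c(0, -2)**3 = (0 + 3*(-2))**3 = (0 - 6)**3 = (-6)**3 = -216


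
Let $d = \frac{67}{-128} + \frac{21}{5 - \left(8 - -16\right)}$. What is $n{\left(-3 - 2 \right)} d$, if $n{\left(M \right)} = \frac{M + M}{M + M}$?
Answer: $- \frac{3961}{2432} \approx -1.6287$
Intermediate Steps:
$n{\left(M \right)} = 1$ ($n{\left(M \right)} = \frac{2 M}{2 M} = 2 M \frac{1}{2 M} = 1$)
$d = - \frac{3961}{2432}$ ($d = 67 \left(- \frac{1}{128}\right) + \frac{21}{5 - \left(8 + 16\right)} = - \frac{67}{128} + \frac{21}{5 - 24} = - \frac{67}{128} + \frac{21}{-19} = - \frac{67}{128} + 21 \left(- \frac{1}{19}\right) = - \frac{67}{128} - \frac{21}{19} = - \frac{3961}{2432} \approx -1.6287$)
$n{\left(-3 - 2 \right)} d = 1 \left(- \frac{3961}{2432}\right) = - \frac{3961}{2432}$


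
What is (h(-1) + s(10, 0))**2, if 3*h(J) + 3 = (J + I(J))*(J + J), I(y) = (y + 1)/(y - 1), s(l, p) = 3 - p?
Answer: 64/9 ≈ 7.1111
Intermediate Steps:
I(y) = (1 + y)/(-1 + y)
h(J) = -1 + 2*J*(J + (1 + J)/(-1 + J))/3 (h(J) = -1 + ((J + (1 + J)/(-1 + J))*(J + J))/3 = -1 + ((J + (1 + J)/(-1 + J))*(2*J))/3 = -1 + (2*J*(J + (1 + J)/(-1 + J)))/3 = -1 + 2*J*(J + (1 + J)/(-1 + J))/3)
(h(-1) + s(10, 0))**2 = ((3 - 1*(-1) + 2*(-1)**3)/(3*(-1 - 1)) + (3 - 1*0))**2 = ((1/3)*(3 + 1 + 2*(-1))/(-2) + (3 + 0))**2 = ((1/3)*(-1/2)*(3 + 1 - 2) + 3)**2 = ((1/3)*(-1/2)*2 + 3)**2 = (-1/3 + 3)**2 = (8/3)**2 = 64/9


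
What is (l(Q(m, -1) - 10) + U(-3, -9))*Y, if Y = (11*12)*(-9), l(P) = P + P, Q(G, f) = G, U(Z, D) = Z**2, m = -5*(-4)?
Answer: -34452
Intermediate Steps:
m = 20
l(P) = 2*P
Y = -1188 (Y = 132*(-9) = -1188)
(l(Q(m, -1) - 10) + U(-3, -9))*Y = (2*(20 - 10) + (-3)**2)*(-1188) = (2*10 + 9)*(-1188) = (20 + 9)*(-1188) = 29*(-1188) = -34452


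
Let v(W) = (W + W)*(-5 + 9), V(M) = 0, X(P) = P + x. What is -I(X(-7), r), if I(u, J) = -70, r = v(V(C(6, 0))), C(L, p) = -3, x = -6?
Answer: 70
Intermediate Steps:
X(P) = -6 + P (X(P) = P - 6 = -6 + P)
v(W) = 8*W (v(W) = (2*W)*4 = 8*W)
r = 0 (r = 8*0 = 0)
-I(X(-7), r) = -1*(-70) = 70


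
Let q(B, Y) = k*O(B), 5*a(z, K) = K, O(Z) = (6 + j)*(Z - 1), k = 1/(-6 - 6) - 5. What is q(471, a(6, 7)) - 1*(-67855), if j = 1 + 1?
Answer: 146225/3 ≈ 48742.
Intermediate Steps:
j = 2
k = -61/12 (k = 1/(-12) - 5 = -1/12 - 5 = -61/12 ≈ -5.0833)
O(Z) = -8 + 8*Z (O(Z) = (6 + 2)*(Z - 1) = 8*(-1 + Z) = -8 + 8*Z)
a(z, K) = K/5
q(B, Y) = 122/3 - 122*B/3 (q(B, Y) = -61*(-8 + 8*B)/12 = 122/3 - 122*B/3)
q(471, a(6, 7)) - 1*(-67855) = (122/3 - 122/3*471) - 1*(-67855) = (122/3 - 19154) + 67855 = -57340/3 + 67855 = 146225/3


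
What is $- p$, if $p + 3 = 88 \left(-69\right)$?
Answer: $6075$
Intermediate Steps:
$p = -6075$ ($p = -3 + 88 \left(-69\right) = -3 - 6072 = -6075$)
$- p = \left(-1\right) \left(-6075\right) = 6075$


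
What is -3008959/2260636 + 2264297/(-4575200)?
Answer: -674476447489/369387922400 ≈ -1.8259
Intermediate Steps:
-3008959/2260636 + 2264297/(-4575200) = -3008959*1/2260636 + 2264297*(-1/4575200) = -3008959/2260636 - 323471/653600 = -674476447489/369387922400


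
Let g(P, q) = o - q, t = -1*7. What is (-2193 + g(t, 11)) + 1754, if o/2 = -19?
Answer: -488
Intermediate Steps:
o = -38 (o = 2*(-19) = -38)
t = -7
g(P, q) = -38 - q
(-2193 + g(t, 11)) + 1754 = (-2193 + (-38 - 1*11)) + 1754 = (-2193 + (-38 - 11)) + 1754 = (-2193 - 49) + 1754 = -2242 + 1754 = -488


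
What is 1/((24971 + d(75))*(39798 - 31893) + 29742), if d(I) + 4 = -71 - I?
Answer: 1/196239747 ≈ 5.0958e-9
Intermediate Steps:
d(I) = -75 - I (d(I) = -4 + (-71 - I) = -75 - I)
1/((24971 + d(75))*(39798 - 31893) + 29742) = 1/((24971 + (-75 - 1*75))*(39798 - 31893) + 29742) = 1/((24971 + (-75 - 75))*7905 + 29742) = 1/((24971 - 150)*7905 + 29742) = 1/(24821*7905 + 29742) = 1/(196210005 + 29742) = 1/196239747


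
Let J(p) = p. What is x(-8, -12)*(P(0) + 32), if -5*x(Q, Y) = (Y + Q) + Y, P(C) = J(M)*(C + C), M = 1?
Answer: 1024/5 ≈ 204.80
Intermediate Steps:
P(C) = 2*C (P(C) = 1*(C + C) = 1*(2*C) = 2*C)
x(Q, Y) = -2*Y/5 - Q/5 (x(Q, Y) = -((Y + Q) + Y)/5 = -((Q + Y) + Y)/5 = -(Q + 2*Y)/5 = -2*Y/5 - Q/5)
x(-8, -12)*(P(0) + 32) = (-⅖*(-12) - ⅕*(-8))*(2*0 + 32) = (24/5 + 8/5)*(0 + 32) = (32/5)*32 = 1024/5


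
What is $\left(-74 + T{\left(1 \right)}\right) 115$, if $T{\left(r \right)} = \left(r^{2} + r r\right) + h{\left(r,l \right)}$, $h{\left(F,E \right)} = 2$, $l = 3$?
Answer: $-8050$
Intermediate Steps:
$T{\left(r \right)} = 2 + 2 r^{2}$ ($T{\left(r \right)} = \left(r^{2} + r r\right) + 2 = \left(r^{2} + r^{2}\right) + 2 = 2 r^{2} + 2 = 2 + 2 r^{2}$)
$\left(-74 + T{\left(1 \right)}\right) 115 = \left(-74 + \left(2 + 2 \cdot 1^{2}\right)\right) 115 = \left(-74 + \left(2 + 2 \cdot 1\right)\right) 115 = \left(-74 + \left(2 + 2\right)\right) 115 = \left(-74 + 4\right) 115 = \left(-70\right) 115 = -8050$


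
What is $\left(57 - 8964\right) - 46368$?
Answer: $-55275$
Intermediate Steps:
$\left(57 - 8964\right) - 46368 = -8907 - 46368 = -55275$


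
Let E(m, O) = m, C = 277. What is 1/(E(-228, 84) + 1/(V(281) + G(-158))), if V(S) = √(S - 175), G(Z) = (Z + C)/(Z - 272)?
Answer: -2232691661/509047772878 - 46225*√106/254523886439 ≈ -0.0043879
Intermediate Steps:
G(Z) = (277 + Z)/(-272 + Z) (G(Z) = (Z + 277)/(Z - 272) = (277 + Z)/(-272 + Z))
V(S) = √(-175 + S)
1/(E(-228, 84) + 1/(V(281) + G(-158))) = 1/(-228 + 1/(√(-175 + 281) + (277 - 158)/(-272 - 158))) = 1/(-228 + 1/(√106 + 119/(-430))) = 1/(-228 + 1/(√106 - 1/430*119)) = 1/(-228 + 1/(√106 - 119/430)) = 1/(-228 + 1/(-119/430 + √106))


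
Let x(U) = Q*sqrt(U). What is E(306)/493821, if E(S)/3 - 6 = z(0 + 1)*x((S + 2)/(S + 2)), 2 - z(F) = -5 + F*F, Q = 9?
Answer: 20/54869 ≈ 0.00036450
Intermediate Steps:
z(F) = 7 - F**2 (z(F) = 2 - (-5 + F*F) = 2 - (-5 + F**2) = 2 + (5 - F**2) = 7 - F**2)
x(U) = 9*sqrt(U)
E(S) = 180 (E(S) = 18 + 3*((7 - (0 + 1)**2)*(9*sqrt((S + 2)/(S + 2)))) = 18 + 3*((7 - 1*1**2)*(9*sqrt((2 + S)/(2 + S)))) = 18 + 3*((7 - 1*1)*(9*sqrt(1))) = 18 + 3*((7 - 1)*(9*1)) = 18 + 3*(6*9) = 18 + 3*54 = 18 + 162 = 180)
E(306)/493821 = 180/493821 = 180*(1/493821) = 20/54869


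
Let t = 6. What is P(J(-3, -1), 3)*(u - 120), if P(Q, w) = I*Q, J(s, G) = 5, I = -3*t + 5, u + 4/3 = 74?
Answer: 9230/3 ≈ 3076.7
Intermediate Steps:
u = 218/3 (u = -4/3 + 74 = 218/3 ≈ 72.667)
I = -13 (I = -3*6 + 5 = -18 + 5 = -13)
P(Q, w) = -13*Q
P(J(-3, -1), 3)*(u - 120) = (-13*5)*(218/3 - 120) = -65*(-142/3) = 9230/3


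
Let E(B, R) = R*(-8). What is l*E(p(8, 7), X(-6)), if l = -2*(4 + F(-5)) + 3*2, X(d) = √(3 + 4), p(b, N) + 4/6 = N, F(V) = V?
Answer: -64*√7 ≈ -169.33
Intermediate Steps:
p(b, N) = -⅔ + N
X(d) = √7
E(B, R) = -8*R
l = 8 (l = -2*(4 - 5) + 3*2 = -2*(-1) + 6 = 2 + 6 = 8)
l*E(p(8, 7), X(-6)) = 8*(-8*√7) = -64*√7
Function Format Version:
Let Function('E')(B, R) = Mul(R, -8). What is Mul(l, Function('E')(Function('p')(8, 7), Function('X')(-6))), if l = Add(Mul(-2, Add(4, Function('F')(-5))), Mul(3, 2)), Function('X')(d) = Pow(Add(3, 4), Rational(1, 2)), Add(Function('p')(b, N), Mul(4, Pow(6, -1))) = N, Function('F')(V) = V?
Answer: Mul(-64, Pow(7, Rational(1, 2))) ≈ -169.33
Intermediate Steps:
Function('p')(b, N) = Add(Rational(-2, 3), N)
Function('X')(d) = Pow(7, Rational(1, 2))
Function('E')(B, R) = Mul(-8, R)
l = 8 (l = Add(Mul(-2, Add(4, -5)), Mul(3, 2)) = Add(Mul(-2, -1), 6) = Add(2, 6) = 8)
Mul(l, Function('E')(Function('p')(8, 7), Function('X')(-6))) = Mul(8, Mul(-8, Pow(7, Rational(1, 2)))) = Mul(-64, Pow(7, Rational(1, 2)))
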